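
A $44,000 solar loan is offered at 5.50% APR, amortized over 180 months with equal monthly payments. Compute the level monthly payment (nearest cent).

At 5.50% the monthly rate is 0.0045833, so the payment is 44,000 × 0.0045833 / (1 − 1.0045833^−180) = $359.52.

$359.52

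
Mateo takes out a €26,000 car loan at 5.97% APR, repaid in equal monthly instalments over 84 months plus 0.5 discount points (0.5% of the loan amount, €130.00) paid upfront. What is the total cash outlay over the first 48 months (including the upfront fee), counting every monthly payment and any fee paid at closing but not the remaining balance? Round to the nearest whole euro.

At 5.97% the monthly rate is 0.0049750, so the payment is 26,000 × 0.0049750 / (1 − 1.0049750^−84) = €379.45.
Total outlay = 48 × €379.45 + €130.00 = €18,343.60.

€18,344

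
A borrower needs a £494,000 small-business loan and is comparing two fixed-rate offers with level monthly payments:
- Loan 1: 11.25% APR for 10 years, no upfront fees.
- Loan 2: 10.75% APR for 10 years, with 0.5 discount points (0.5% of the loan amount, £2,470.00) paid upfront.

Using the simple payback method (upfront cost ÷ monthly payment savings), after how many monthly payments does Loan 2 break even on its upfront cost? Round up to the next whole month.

Loan 1: monthly rate = 11.25%/12 = 0.0093750; payment = 494,000 × 0.0093750 / (1 − (1+0.0093750)^−120) = £6,874.95.
Loan 2: at 10.75% the monthly rate is 0.0089583, so the payment is 494,000 × 0.0089583 / (1 − 1.0089583^−120) = £6,735.13.
Monthly savings = £6,874.95 − £6,735.13 = £139.82.
Break-even = £2,470.00 / £139.82 = 17.67 → 18 months.

18 months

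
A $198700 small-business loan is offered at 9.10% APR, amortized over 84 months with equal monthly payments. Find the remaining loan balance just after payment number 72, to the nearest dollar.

$36,652

With monthly rate i = 9.1%/12 = 0.0075833, the balance after k of n payments is P · [(1+i)^n − (1+i)^k] / [(1+i)^n − 1].
(1+0.0075833)^84 = 1.88626154 and (1+0.0075833)^72 = 1.72278154, so the balance is 198,700 × (1.88626154 − 1.72278154) / (1.88626154 − 1) = $36,652.25.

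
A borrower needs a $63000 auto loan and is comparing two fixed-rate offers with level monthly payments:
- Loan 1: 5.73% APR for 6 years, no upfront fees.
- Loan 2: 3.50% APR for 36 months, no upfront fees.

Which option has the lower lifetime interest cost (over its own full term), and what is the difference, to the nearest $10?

Loan 2 by $8,140

Loan 1: monthly rate = 5.73%/12 = 0.0047750; payment = 63,000 × 0.0047750 / (1 − (1+0.0047750)^−72) = $1,036.08.
Total interest on Loan 1 = 72 × $1,036.08 − $63,000 = $11,597.76.
Loan 2: monthly rate = 3.5%/12 = 0.0029167; payment = 63,000 × 0.0029167 / (1 − (1+0.0029167)^−36) = $1,846.03.
Total interest on Loan 2 = 36 × $1,846.03 − $63,000 = $3,457.08.
Loan 2 is lower by $8,140.68.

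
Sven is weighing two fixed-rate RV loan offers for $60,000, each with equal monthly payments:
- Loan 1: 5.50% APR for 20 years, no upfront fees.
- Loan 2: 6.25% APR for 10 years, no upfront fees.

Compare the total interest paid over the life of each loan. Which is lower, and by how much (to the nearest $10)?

Loan 1: at 5.50% the monthly rate is 0.0045833, so the payment is 60,000 × 0.0045833 / (1 − 1.0045833^−240) = $412.73.
Total interest on Loan 1 = 240 × $412.73 − $60,000 = $39,055.20.
Loan 2: at 6.25% the monthly rate is 0.0052083, so the payment is 60,000 × 0.0052083 / (1 − 1.0052083^−120) = $673.68.
Total interest on Loan 2 = 120 × $673.68 − $60,000 = $20,841.60.
Loan 2 is lower by $18,213.60.

Loan 2 by $18,210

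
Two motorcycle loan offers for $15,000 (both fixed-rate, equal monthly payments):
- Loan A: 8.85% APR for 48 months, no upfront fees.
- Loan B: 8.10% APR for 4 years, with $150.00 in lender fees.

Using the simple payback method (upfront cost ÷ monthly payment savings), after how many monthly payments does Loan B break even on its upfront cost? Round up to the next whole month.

29 months

Loan A: at 8.85% the monthly rate is 0.0073750, so the payment is 15,000 × 0.0073750 / (1 − 1.0073750^−48) = $372.21.
Loan B: monthly rate = 8.1%/12 = 0.0067500; payment = 15,000 × 0.0067500 / (1 − (1+0.0067500)^−48) = $366.90.
Monthly savings = $372.21 − $366.90 = $5.31.
Break-even = $150.00 / $5.31 = 28.25 → 29 months.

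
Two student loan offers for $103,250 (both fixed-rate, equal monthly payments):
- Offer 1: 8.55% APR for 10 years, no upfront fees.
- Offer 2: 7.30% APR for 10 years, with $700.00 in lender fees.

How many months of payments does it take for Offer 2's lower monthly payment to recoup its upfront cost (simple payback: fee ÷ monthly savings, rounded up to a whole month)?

Offer 1: at 8.55% the monthly rate is 0.0071250, so the payment is 103,250 × 0.0071250 / (1 − 1.0071250^−120) = $1,282.91.
Offer 2: monthly rate = 7.3%/12 = 0.0060833; payment = 103,250 × 0.0060833 / (1 − (1+0.0060833)^−120) = $1,214.85.
Monthly savings = $1,282.91 − $1,214.85 = $68.06.
Break-even = $700.00 / $68.06 = 10.29 → 11 months.

11 months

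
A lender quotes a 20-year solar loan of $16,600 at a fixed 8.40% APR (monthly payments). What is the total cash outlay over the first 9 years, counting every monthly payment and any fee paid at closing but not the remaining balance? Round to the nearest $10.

$15,450

At 8.40% the monthly rate is 0.0070000, so the payment is 16,600 × 0.0070000 / (1 − 1.0070000^−240) = $143.01.
Total outlay = 108 × $143.01 = $15,445.08.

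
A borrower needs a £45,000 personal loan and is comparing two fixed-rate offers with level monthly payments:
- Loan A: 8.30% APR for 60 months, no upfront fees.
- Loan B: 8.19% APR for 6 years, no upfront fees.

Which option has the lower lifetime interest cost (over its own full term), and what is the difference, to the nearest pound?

Loan A by £1,974

Loan A: at 8.30% the monthly rate is 0.0069167, so the payment is 45,000 × 0.0069167 / (1 − 1.0069167^−60) = £918.91.
Total interest on Loan A = 60 × £918.91 − £45,000 = £10,134.60.
Loan B: at 8.19% the monthly rate is 0.0068250, so the payment is 45,000 × 0.0068250 / (1 − 1.0068250^−72) = £793.18.
Total interest on Loan B = 72 × £793.18 − £45,000 = £12,108.96.
Loan A is lower by £1,974.36.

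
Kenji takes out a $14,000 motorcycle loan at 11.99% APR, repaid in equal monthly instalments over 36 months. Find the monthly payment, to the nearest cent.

At 11.99% the monthly rate is 0.0099917, so the payment is 14,000 × 0.0099917 / (1 − 1.0099917^−36) = $464.93.

$464.93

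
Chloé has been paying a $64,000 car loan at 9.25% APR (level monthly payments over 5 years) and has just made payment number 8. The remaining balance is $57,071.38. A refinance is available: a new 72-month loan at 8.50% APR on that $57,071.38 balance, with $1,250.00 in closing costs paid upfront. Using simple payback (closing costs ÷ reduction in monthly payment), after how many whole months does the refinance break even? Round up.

Current payment = 64,000 × 9.25%/12 / (1 − (1+0.0077083)^−60) = $1,336.31.
Refinanced payment = 57,071.38 × 0.0070833 / (1 − (1+0.0070833)^−72) = $1,014.64.
Monthly savings = $1,336.31 − $1,014.64 = $321.67.
Break-even = $1,250.00 / $321.67 = 3.89 → 4 months.

4 months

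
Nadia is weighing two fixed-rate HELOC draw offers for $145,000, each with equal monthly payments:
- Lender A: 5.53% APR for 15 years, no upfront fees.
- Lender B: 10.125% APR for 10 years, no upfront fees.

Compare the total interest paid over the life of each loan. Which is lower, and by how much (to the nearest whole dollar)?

Lender A: monthly rate = 5.53%/12 = 0.0046083; payment = 145,000 × 0.0046083 / (1 − (1+0.0046083)^−180) = $1,187.08.
Total interest on Lender A = 180 × $1,187.08 − $145,000 = $68,674.40.
Lender B: at 10.125% the monthly rate is 0.0084375, so the payment is 145,000 × 0.0084375 / (1 − 1.0084375^−120) = $1,926.24.
Total interest on Lender B = 120 × $1,926.24 − $145,000 = $86,148.80.
Lender A is lower by $17,474.40.

Lender A by $17,474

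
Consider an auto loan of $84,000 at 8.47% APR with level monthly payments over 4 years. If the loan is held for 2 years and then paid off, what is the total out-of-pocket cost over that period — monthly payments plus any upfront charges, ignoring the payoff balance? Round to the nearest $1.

$49,662

Monthly rate = 8.47%/12 = 0.0070583; payment = 84,000 × 0.0070583 / (1 − (1+0.0070583)^−48) = $2,069.27.
Total outlay = 24 × $2,069.27 = $49,662.48.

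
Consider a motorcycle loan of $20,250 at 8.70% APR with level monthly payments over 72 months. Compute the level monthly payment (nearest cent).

At 8.70% the monthly rate is 0.0072500, so the payment is 20,250 × 0.0072500 / (1 − 1.0072500^−72) = $362.01.

$362.01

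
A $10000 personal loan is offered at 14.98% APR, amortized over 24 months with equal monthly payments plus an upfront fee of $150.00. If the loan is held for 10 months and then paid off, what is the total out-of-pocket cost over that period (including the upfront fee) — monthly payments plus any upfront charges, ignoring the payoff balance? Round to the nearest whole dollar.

Monthly rate = 14.98%/12 = 0.0124833; payment = 10,000 × 0.0124833 / (1 − (1+0.0124833)^−24) = $484.77.
Total outlay = 10 × $484.77 + $150.00 = $4,997.70.

$4,998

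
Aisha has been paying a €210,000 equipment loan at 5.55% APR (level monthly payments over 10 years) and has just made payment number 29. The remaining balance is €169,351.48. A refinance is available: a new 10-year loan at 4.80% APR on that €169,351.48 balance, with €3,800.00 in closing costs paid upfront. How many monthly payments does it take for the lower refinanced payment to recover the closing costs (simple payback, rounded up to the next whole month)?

Current payment = 210,000 × 5.55%/12 / (1 − (1+0.0046250)^−120) = €2,284.26.
Refinanced payment = 169,351.48 × 0.0040000 / (1 − (1+0.0040000)^−120) = €1,779.73.
Monthly savings = €2,284.26 − €1,779.73 = €504.53.
Break-even = €3,800.00 / €504.53 = 7.53 → 8 months.

8 months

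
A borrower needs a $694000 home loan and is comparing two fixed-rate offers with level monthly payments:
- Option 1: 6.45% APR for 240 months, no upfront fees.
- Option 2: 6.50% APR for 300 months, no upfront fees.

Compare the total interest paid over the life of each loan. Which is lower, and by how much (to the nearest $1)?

Option 1 by $168,853

Option 1: at 6.45% the monthly rate is 0.0053750, so the payment is 694,000 × 0.0053750 / (1 − 1.0053750^−240) = $5,153.87.
Total interest on Option 1 = 240 × $5,153.87 − $694,000 = $542,928.80.
Option 2: monthly rate = 6.5%/12 = 0.0054167; payment = 694,000 × 0.0054167 / (1 − (1+0.0054167)^−300) = $4,685.94.
Total interest on Option 2 = 300 × $4,685.94 − $694,000 = $711,782.00.
Option 1 is lower by $168,853.20.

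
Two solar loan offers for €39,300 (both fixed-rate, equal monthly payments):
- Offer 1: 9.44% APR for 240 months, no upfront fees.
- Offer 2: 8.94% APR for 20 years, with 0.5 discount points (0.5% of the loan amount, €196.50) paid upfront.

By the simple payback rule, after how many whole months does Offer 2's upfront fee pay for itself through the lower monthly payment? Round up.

16 months

Offer 1: at 9.44% the monthly rate is 0.0078667, so the payment is 39,300 × 0.0078667 / (1 − 1.0078667^−240) = €364.79.
Offer 2: monthly rate = 8.94%/12 = 0.0074500; payment = 39,300 × 0.0074500 / (1 − (1+0.0074500)^−240) = €352.08.
Monthly savings = €364.79 − €352.08 = €12.71.
Break-even = €196.50 / €12.71 = 15.46 → 16 months.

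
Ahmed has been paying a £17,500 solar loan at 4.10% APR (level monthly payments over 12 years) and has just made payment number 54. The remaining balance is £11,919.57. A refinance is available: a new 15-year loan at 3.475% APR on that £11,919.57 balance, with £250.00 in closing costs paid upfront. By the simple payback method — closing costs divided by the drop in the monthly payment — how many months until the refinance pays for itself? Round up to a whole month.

4 months

Current payment = 17,500 × 4.1%/12 / (1 − (1+0.0034167)^−144) = £154.07.
Refinanced payment = 11,919.57 × 0.0028958 / (1 − (1+0.0028958)^−180) = £85.06.
Monthly savings = £154.07 − £85.06 = £69.01.
Break-even = £250.00 / £69.01 = 3.62 → 4 months.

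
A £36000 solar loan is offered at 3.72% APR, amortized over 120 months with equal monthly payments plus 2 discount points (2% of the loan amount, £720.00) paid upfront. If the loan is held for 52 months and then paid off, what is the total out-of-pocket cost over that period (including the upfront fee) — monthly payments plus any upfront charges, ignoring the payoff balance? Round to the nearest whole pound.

Monthly rate = 3.72%/12 = 0.0031000; payment = 36,000 × 0.0031000 / (1 − (1+0.0031000)^−120) = £359.71.
Total outlay = 52 × £359.71 + £720.00 = £19,424.92.

£19,425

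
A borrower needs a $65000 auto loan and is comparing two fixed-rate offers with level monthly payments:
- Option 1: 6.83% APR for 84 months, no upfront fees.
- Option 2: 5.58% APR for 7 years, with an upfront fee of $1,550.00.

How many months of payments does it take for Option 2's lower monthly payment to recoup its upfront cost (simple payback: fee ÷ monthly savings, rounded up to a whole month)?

Option 1: at 6.83% the monthly rate is 0.0056917, so the payment is 65,000 × 0.0056917 / (1 − 1.0056917^−84) = $975.63.
Option 2: at 5.58% the monthly rate is 0.0046500, so the payment is 65,000 × 0.0046500 / (1 − 1.0046500^−84) = $936.52.
Monthly savings = $975.63 − $936.52 = $39.11.
Break-even = $1,550.00 / $39.11 = 39.63 → 40 months.

40 months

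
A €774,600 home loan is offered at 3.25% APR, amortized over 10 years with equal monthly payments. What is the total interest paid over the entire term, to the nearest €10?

€133,720

At 3.25% the monthly rate is 0.0027083, so the payment is 774,600 × 0.0027083 / (1 − 1.0027083^−120) = €7,569.32.
Total paid = 120 × €7,569.32 = €908,318.40; interest = €908,318.40 − €774,600 = €133,718.40.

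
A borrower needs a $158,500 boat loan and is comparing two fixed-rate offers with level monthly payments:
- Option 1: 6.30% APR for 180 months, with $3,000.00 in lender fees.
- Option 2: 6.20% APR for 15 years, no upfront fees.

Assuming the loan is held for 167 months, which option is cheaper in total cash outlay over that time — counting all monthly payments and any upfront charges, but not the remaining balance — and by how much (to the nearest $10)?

Option 1: at 6.30% the monthly rate is 0.0052500, so the payment is 158,500 × 0.0052500 / (1 − 1.0052500^−180) = $1,363.34.
Option 2: monthly rate = 6.2%/12 = 0.0051667; payment = 158,500 × 0.0051667 / (1 − (1+0.0051667)^−180) = $1,354.70.
Over 167 months: Option 1 costs 167 × $1,363.34 + $3,000.00 = $230,677.78; Option 2 costs 167 × $1,354.70 = $226,234.90.
Option 2 is cheaper by $230,677.78 − $226,234.90 = $4,442.88.

Option 2 by $4,440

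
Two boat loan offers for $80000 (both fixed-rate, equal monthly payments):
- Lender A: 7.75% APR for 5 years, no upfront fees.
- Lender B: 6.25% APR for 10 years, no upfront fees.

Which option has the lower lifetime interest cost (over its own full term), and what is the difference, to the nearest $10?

Lender A: monthly rate = 7.75%/12 = 0.0064583; payment = 80,000 × 0.0064583 / (1 − (1+0.0064583)^−60) = $1,612.56.
Total interest on Lender A = 60 × $1,612.56 − $80,000 = $16,753.60.
Lender B: monthly rate = 6.25%/12 = 0.0052083; payment = 80,000 × 0.0052083 / (1 − (1+0.0052083)^−120) = $898.24.
Total interest on Lender B = 120 × $898.24 − $80,000 = $27,788.80.
Lender A is lower by $11,035.20.

Lender A by $11,040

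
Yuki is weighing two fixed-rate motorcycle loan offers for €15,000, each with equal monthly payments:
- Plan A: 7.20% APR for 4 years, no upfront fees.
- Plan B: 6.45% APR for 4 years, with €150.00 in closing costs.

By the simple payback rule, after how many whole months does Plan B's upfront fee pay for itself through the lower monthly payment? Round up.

29 months

Plan A: at 7.20% the monthly rate is 0.0060000, so the payment is 15,000 × 0.0060000 / (1 − 1.0060000^−48) = €360.59.
Plan B: at 6.45% the monthly rate is 0.0053750, so the payment is 15,000 × 0.0053750 / (1 − 1.0053750^−48) = €355.38.
Monthly savings = €360.59 − €355.38 = €5.21.
Break-even = €150.00 / €5.21 = 28.79 → 29 months.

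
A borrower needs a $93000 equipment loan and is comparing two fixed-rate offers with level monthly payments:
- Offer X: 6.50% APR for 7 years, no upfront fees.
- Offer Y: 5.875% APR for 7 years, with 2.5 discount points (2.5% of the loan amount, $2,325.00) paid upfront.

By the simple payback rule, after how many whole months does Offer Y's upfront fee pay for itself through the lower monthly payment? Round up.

84 months

Offer X: monthly rate = 6.5%/12 = 0.0054167; payment = 93,000 × 0.0054167 / (1 − (1+0.0054167)^−84) = $1,381.00.
Offer Y: monthly rate = 5.875%/12 = 0.0048958; payment = 93,000 × 0.0048958 / (1 − (1+0.0048958)^−84) = $1,353.03.
Monthly savings = $1,381.00 − $1,353.03 = $27.97.
Break-even = $2,325.00 / $27.97 = 83.12 → 84 months.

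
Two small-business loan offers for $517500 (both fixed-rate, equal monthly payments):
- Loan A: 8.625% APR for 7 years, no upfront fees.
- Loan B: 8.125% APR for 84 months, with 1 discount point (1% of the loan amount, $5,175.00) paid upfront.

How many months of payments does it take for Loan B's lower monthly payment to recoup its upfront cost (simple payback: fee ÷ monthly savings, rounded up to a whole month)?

Loan A: at 8.625% the monthly rate is 0.0071875, so the payment is 517,500 × 0.0071875 / (1 − 1.0071875^−84) = $8,227.95.
Loan B: monthly rate = 8.125%/12 = 0.0067708; payment = 517,500 × 0.0067708 / (1 − (1+0.0067708)^−84) = $8,098.13.
Monthly savings = $8,227.95 − $8,098.13 = $129.82.
Break-even = $5,175.00 / $129.82 = 39.86 → 40 months.

40 months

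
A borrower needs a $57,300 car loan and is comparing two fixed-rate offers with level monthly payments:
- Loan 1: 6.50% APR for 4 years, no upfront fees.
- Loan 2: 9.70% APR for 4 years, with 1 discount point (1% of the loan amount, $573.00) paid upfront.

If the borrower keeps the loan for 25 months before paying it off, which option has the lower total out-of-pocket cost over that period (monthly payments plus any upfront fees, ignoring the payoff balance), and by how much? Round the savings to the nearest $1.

Loan 1 by $2,727

Loan 1: at 6.50% the monthly rate is 0.0054167, so the payment is 57,300 × 0.0054167 / (1 − 1.0054167^−48) = $1,358.87.
Loan 2: at 9.70% the monthly rate is 0.0080833, so the payment is 57,300 × 0.0080833 / (1 − 1.0080833^−48) = $1,445.03.
Over 25 months: Loan 1 costs 25 × $1,358.87 = $33,971.75; Loan 2 costs 25 × $1,445.03 + $573.00 = $36,698.75.
Loan 1 is cheaper by $36,698.75 − $33,971.75 = $2,727.00.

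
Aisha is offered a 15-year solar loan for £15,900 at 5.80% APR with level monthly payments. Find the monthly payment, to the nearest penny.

£132.46

Monthly rate = 5.8%/12 = 0.0048333; payment = 15,900 × 0.0048333 / (1 − (1+0.0048333)^−180) = £132.46.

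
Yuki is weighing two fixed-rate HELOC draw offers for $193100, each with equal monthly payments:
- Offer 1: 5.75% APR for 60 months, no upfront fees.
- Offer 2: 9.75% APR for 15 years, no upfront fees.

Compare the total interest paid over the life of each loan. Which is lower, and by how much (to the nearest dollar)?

Offer 1: monthly rate = 5.75%/12 = 0.0047917; payment = 193,100 × 0.0047917 / (1 − (1+0.0047917)^−60) = $3,710.76.
Total interest on Offer 1 = 60 × $3,710.76 − $193,100 = $29,545.60.
Offer 2: at 9.75% the monthly rate is 0.0081250, so the payment is 193,100 × 0.0081250 / (1 − 1.0081250^−180) = $2,045.63.
Total interest on Offer 2 = 180 × $2,045.63 − $193,100 = $175,113.40.
Offer 1 is lower by $145,567.80.

Offer 1 by $145,568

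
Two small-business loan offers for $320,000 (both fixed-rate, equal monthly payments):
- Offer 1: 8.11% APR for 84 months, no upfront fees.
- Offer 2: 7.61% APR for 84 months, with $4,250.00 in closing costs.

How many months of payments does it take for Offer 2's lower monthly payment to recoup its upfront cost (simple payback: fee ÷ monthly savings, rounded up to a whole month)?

Offer 1: at 8.11% the monthly rate is 0.0067583, so the payment is 320,000 × 0.0067583 / (1 − 1.0067583^−84) = $5,005.14.
Offer 2: at 7.61% the monthly rate is 0.0063417, so the payment is 320,000 × 0.0063417 / (1 − 1.0063417^−84) = $4,925.64.
Monthly savings = $5,005.14 − $4,925.64 = $79.50.
Break-even = $4,250.00 / $79.50 = 53.46 → 54 months.

54 months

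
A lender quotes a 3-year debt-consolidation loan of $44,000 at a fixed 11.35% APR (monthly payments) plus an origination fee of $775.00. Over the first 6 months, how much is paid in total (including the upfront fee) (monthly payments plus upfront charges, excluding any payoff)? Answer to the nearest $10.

$9,460

At 11.35% the monthly rate is 0.0094583, so the payment is 44,000 × 0.0094583 / (1 − 1.0094583^−36) = $1,447.81.
Total outlay = 6 × $1,447.81 + $775.00 = $9,461.86.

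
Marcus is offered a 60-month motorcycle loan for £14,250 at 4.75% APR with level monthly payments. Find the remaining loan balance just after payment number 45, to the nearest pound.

£3,885

With monthly rate i = 4.75%/12 = 0.0039583, the balance after k of n payments is P · [(1+i)^n − (1+i)^k] / [(1+i)^n − 1].
(1+0.0039583)^60 = 1.26748064 and (1+0.0039583)^45 = 1.19455459, so the balance is 14,250 × (1.26748064 − 1.19455459) / (1.26748064 − 1) = £3,885.13.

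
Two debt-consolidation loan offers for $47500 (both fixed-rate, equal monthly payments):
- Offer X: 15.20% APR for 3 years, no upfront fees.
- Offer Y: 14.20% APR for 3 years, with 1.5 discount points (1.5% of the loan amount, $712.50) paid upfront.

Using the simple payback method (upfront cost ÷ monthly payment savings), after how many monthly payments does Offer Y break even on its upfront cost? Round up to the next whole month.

Offer X: at 15.20% the monthly rate is 0.0126667, so the payment is 47,500 × 0.0126667 / (1 − 1.0126667^−36) = $1,651.26.
Offer Y: monthly rate = 14.2%/12 = 0.0118333; payment = 47,500 × 0.0118333 / (1 − (1+0.0118333)^−36) = $1,628.06.
Monthly savings = $1,651.26 − $1,628.06 = $23.20.
Break-even = $712.50 / $23.20 = 30.71 → 31 months.

31 months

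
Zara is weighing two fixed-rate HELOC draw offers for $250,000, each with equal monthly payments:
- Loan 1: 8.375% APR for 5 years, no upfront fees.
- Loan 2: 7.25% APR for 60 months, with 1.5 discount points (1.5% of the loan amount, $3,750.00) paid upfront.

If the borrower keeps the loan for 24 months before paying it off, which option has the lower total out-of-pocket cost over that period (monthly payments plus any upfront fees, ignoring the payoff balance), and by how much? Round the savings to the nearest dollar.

Loan 1 by $528

Loan 1: at 8.375% the monthly rate is 0.0069792, so the payment is 250,000 × 0.0069792 / (1 − 1.0069792^−60) = $5,114.08.
Loan 2: monthly rate = 7.25%/12 = 0.0060417; payment = 250,000 × 0.0060417 / (1 − (1+0.0060417)^−60) = $4,979.84.
Over 24 months: Loan 1 costs 24 × $5,114.08 = $122,737.92; Loan 2 costs 24 × $4,979.84 + $3,750.00 = $123,266.16.
Loan 1 is cheaper by $123,266.16 − $122,737.92 = $528.24.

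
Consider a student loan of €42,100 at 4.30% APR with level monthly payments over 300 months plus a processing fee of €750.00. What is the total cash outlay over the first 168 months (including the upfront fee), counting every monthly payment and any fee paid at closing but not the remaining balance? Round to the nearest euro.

Monthly rate = 4.3%/12 = 0.0035833; payment = 42,100 × 0.0035833 / (1 − (1+0.0035833)^−300) = €229.25.
Total outlay = 168 × €229.25 + €750.00 = €39,264.00.

€39,264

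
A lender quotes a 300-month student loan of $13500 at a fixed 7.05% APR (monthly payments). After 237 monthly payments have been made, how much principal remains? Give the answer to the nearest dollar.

$5,035

With monthly rate i = 7.05%/12 = 0.0058750, the balance after k of n payments is P · [(1+i)^n − (1+i)^k] / [(1+i)^n − 1].
(1+0.0058750)^300 = 5.79701335 and (1+0.0058750)^237 = 4.00803400, so the balance is 13,500 × (5.79701335 − 4.00803400) / (5.79701335 − 1) = $5,034.64.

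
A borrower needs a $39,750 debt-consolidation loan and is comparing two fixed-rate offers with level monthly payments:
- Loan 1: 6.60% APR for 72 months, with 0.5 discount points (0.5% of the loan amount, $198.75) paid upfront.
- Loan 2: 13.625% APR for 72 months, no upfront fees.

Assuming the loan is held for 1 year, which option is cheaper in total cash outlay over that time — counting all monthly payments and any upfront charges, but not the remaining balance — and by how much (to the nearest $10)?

Loan 1: monthly rate = 6.6%/12 = 0.0055000; payment = 39,750 × 0.0055000 / (1 − (1+0.0055000)^−72) = $670.09.
Loan 2: at 13.625% the monthly rate is 0.0113542, so the payment is 39,750 × 0.0113542 / (1 − 1.0113542^−72) = $811.12.
Over 12 months: Loan 1 costs 12 × $670.09 + $198.75 = $8,239.83; Loan 2 costs 12 × $811.12 = $9,733.44.
Loan 1 is cheaper by $9,733.44 − $8,239.83 = $1,493.61.

Loan 1 by $1,490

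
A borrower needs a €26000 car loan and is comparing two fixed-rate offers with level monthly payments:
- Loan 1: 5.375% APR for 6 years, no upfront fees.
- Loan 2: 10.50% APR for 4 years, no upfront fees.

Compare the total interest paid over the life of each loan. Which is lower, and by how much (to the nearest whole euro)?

Loan 1: at 5.375% the monthly rate is 0.0044792, so the payment is 26,000 × 0.0044792 / (1 − 1.0044792^−72) = €423.27.
Total interest on Loan 1 = 72 × €423.27 − €26,000 = €4,475.44.
Loan 2: at 10.50% the monthly rate is 0.0087500, so the payment is 26,000 × 0.0087500 / (1 − 1.0087500^−48) = €665.69.
Total interest on Loan 2 = 48 × €665.69 − €26,000 = €5,953.12.
Loan 1 is lower by €1,477.68.

Loan 1 by €1,478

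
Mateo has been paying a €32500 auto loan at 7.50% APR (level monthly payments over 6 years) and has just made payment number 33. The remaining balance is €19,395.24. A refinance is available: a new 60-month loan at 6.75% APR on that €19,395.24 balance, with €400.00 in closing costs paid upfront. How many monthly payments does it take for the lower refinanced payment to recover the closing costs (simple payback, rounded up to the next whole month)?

3 months

Current payment = 32,500 × 7.5%/12 / (1 − (1+0.0062500)^−72) = €561.93.
Refinanced payment = 19,395.24 × 0.0056250 / (1 − (1+0.0056250)^−60) = €381.77.
Monthly savings = €561.93 − €381.77 = €180.16.
Break-even = €400.00 / €180.16 = 2.22 → 3 months.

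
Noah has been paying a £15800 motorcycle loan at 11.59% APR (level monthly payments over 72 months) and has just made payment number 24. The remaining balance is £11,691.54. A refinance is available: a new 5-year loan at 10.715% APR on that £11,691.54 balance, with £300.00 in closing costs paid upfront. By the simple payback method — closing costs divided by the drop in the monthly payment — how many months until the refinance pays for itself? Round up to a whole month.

Current payment = 15,800 × 11.59%/12 / (1 − (1+0.0096583)^−72) = £305.53.
Refinanced payment = 11,691.54 × 0.0089292 / (1 − (1+0.0089292)^−60) = £252.54.
Monthly savings = £305.53 − £252.54 = £52.99.
Break-even = £300.00 / £52.99 = 5.66 → 6 months.

6 months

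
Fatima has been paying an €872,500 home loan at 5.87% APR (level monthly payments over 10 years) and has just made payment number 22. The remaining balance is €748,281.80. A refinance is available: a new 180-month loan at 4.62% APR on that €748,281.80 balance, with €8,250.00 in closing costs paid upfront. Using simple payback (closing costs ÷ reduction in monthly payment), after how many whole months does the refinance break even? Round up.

3 months

Current payment = 872,500 × 5.87%/12 / (1 − (1+0.0048917)^−120) = €9,629.68.
Refinanced payment = 748,281.80 × 0.0038500 / (1 − (1+0.0038500)^−180) = €5,770.30.
Monthly savings = €9,629.68 − €5,770.30 = €3,859.38.
Break-even = €8,250.00 / €3,859.38 = 2.14 → 3 months.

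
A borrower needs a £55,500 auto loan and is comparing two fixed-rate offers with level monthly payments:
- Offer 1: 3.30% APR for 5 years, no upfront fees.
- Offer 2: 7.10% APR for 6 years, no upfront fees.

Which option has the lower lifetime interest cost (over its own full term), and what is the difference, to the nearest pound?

Offer 1: monthly rate = 3.3%/12 = 0.0027500; payment = 55,500 × 0.0027500 / (1 − (1+0.0027500)^−60) = £1,004.68.
Total interest on Offer 1 = 60 × £1,004.68 − £55,500 = £4,780.80.
Offer 2: monthly rate = 7.1%/12 = 0.0059167; payment = 55,500 × 0.0059167 / (1 − (1+0.0059167)^−72) = £948.89.
Total interest on Offer 2 = 72 × £948.89 − £55,500 = £12,820.08.
Offer 1 is lower by £8,039.28.

Offer 1 by £8,039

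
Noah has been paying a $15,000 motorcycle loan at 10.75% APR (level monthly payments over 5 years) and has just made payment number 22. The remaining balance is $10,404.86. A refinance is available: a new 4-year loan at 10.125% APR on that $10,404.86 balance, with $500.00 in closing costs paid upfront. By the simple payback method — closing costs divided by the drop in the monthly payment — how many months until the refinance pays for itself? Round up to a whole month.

Current payment = 15,000 × 10.75%/12 / (1 − (1+0.0089583)^−60) = $324.27.
Refinanced payment = 10,404.86 × 0.0084375 / (1 − (1+0.0084375)^−48) = $264.52.
Monthly savings = $324.27 − $264.52 = $59.75.
Break-even = $500.00 / $59.75 = 8.37 → 9 months.

9 months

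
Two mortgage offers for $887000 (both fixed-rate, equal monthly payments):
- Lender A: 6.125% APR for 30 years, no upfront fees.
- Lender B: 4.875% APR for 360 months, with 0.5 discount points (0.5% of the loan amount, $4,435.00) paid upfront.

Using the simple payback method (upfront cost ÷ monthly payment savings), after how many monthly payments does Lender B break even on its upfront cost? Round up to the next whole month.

7 months

Lender A: monthly rate = 6.125%/12 = 0.0051042; payment = 887,000 × 0.0051042 / (1 − (1+0.0051042)^−360) = $5,389.51.
Lender B: at 4.875% the monthly rate is 0.0040625, so the payment is 887,000 × 0.0040625 / (1 − 1.0040625^−360) = $4,694.08.
Monthly savings = $5,389.51 − $4,694.08 = $695.43.
Break-even = $4,435.00 / $695.43 = 6.38 → 7 months.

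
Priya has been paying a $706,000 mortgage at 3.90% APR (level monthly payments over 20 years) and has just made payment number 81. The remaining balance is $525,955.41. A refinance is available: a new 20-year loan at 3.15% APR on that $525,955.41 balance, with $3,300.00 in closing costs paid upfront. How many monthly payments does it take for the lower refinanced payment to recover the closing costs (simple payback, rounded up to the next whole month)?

3 months

Current payment = 706,000 × 3.9%/12 / (1 − (1+0.0032500)^−240) = $4,241.11.
Refinanced payment = 525,955.41 × 0.0026250 / (1 − (1+0.0026250)^−240) = $2,956.59.
Monthly savings = $4,241.11 − $2,956.59 = $1,284.52.
Break-even = $3,300.00 / $1,284.52 = 2.57 → 3 months.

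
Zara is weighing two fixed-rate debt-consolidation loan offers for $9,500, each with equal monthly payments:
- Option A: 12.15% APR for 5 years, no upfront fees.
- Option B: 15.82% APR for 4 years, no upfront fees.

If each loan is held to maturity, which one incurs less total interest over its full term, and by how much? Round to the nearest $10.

Option A: at 12.15% the monthly rate is 0.0101250, so the payment is 9,500 × 0.0101250 / (1 − 1.0101250^−60) = $212.04.
Total interest on Option A = 60 × $212.04 − $9,500 = $3,222.40.
Option B: monthly rate = 15.82%/12 = 0.0131833; payment = 9,500 × 0.0131833 / (1 − (1+0.0131833)^−48) = $268.36.
Total interest on Option B = 48 × $268.36 − $9,500 = $3,381.28.
Option A is lower by $158.88.

Option A by $160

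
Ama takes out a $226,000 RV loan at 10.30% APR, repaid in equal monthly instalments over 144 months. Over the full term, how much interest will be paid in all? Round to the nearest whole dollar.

$168,587

At 10.30% the monthly rate is 0.0085833, so the payment is 226,000 × 0.0085833 / (1 − 1.0085833^−144) = $2,740.19.
Total paid = 144 × $2,740.19 = $394,587.36; interest = $394,587.36 − $226,000 = $168,587.36.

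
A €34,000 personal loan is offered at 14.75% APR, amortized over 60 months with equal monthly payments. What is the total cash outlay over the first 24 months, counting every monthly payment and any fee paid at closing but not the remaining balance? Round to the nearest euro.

Monthly rate = 14.75%/12 = 0.0122917; payment = 34,000 × 0.0122917 / (1 − (1+0.0122917)^−60) = €804.40.
Total outlay = 24 × €804.40 = €19,305.60.

€19,306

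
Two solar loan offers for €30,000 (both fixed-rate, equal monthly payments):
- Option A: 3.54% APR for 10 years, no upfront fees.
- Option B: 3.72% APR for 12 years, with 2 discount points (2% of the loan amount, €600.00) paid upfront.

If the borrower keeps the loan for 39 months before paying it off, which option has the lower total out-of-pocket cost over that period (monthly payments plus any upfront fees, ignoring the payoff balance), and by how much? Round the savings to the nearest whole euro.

Option A: monthly rate = 3.54%/12 = 0.0029500; payment = 30,000 × 0.0029500 / (1 − (1+0.0029500)^−120) = €297.22.
Option B: at 3.72% the monthly rate is 0.0031000, so the payment is 30,000 × 0.0031000 / (1 − 1.0031000^−144) = €258.60.
Over 39 months: Option A costs 39 × €297.22 = €11,591.58; Option B costs 39 × €258.60 + €600.00 = €10,685.40.
Option B is cheaper by €11,591.58 − €10,685.40 = €906.18.

Option B by €906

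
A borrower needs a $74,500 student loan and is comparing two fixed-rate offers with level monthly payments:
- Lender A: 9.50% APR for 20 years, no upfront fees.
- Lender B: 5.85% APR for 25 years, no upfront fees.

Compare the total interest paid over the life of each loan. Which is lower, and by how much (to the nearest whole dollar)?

Lender A: at 9.50% the monthly rate is 0.0079167, so the payment is 74,500 × 0.0079167 / (1 − 1.0079167^−240) = $694.44.
Total interest on Lender A = 240 × $694.44 − $74,500 = $92,165.60.
Lender B: at 5.85% the monthly rate is 0.0048750, so the payment is 74,500 × 0.0048750 / (1 − 1.0048750^−300) = $473.20.
Total interest on Lender B = 300 × $473.20 − $74,500 = $67,460.00.
Lender B is lower by $24,705.60.

Lender B by $24,706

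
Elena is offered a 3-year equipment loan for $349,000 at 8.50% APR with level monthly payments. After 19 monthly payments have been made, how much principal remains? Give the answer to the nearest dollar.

With monthly rate i = 8.5%/12 = 0.0070833, the balance after k of n payments is P · [(1+i)^n − (1+i)^k] / [(1+i)^n − 1].
(1+0.0070833)^36 = 1.28930217 and (1+0.0070833)^19 = 1.14351737, so the balance is 349,000 × (1.28930217 − 1.14351737) / (1.28930217 − 1) = $175,867.66.

$175,868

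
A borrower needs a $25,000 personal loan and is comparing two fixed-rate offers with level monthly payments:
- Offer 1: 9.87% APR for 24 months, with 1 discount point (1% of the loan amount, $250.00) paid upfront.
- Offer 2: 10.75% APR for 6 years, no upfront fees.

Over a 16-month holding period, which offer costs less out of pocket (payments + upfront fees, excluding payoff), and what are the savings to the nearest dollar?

Offer 1: at 9.87% the monthly rate is 0.0082250, so the payment is 25,000 × 0.0082250 / (1 − 1.0082250^−24) = $1,152.12.
Offer 2: at 10.75% the monthly rate is 0.0089583, so the payment is 25,000 × 0.0089583 / (1 − 1.0089583^−72) = $472.66.
Over 16 months: Offer 1 costs 16 × $1,152.12 + $250.00 = $18,683.92; Offer 2 costs 16 × $472.66 = $7,562.56.
Offer 2 is cheaper by $18,683.92 − $7,562.56 = $11,121.36.

Offer 2 by $11,121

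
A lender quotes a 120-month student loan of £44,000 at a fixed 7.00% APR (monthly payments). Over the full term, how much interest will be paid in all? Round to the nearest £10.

£17,310

At 7.00% the monthly rate is 0.0058333, so the payment is 44,000 × 0.0058333 / (1 − 1.0058333^−120) = £510.88.
Total paid = 120 × £510.88 = £61,305.60; interest = £61,305.60 − £44,000 = £17,305.60.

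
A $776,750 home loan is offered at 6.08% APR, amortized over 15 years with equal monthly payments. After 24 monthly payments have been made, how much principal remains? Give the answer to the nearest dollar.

$709,233

With monthly rate i = 6.08%/12 = 0.0050667, the balance after k of n payments is P · [(1+i)^n − (1+i)^k] / [(1+i)^n − 1].
(1+0.0050667)^180 = 2.48357083 and (1+0.0050667)^24 = 1.12895563, so the balance is 776,750 × (2.48357083 − 1.12895563) / (2.48357083 − 1) = $709,232.98.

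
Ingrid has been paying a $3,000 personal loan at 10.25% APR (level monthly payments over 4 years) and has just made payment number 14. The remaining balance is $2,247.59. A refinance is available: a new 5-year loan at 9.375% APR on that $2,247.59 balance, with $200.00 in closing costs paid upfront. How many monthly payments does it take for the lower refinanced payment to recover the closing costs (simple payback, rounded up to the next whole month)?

7 months

Current payment = 3,000 × 10.25%/12 / (1 − (1+0.0085417)^−48) = $76.45.
Refinanced payment = 2,247.59 × 0.0078125 / (1 − (1+0.0078125)^−60) = $47.07.
Monthly savings = $76.45 − $47.07 = $29.38.
Break-even = $200.00 / $29.38 = 6.81 → 7 months.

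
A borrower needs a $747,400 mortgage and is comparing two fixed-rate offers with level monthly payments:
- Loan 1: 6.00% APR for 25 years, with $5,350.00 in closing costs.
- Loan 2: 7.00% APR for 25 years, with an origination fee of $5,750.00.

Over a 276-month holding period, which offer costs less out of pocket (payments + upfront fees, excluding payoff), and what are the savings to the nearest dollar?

Loan 1: monthly rate = 6%/12 = 0.0050000; payment = 747,400 × 0.0050000 / (1 − (1+0.0050000)^−300) = $4,815.51.
Loan 2: at 7.00% the monthly rate is 0.0058333, so the payment is 747,400 × 0.0058333 / (1 − 1.0058333^−300) = $5,282.47.
Over 276 months: Loan 1 costs 276 × $4,815.51 + $5,350.00 = $1,334,430.76; Loan 2 costs 276 × $5,282.47 + $5,750.00 = $1,463,711.72.
Loan 1 is cheaper by $1,463,711.72 − $1,334,430.76 = $129,280.96.

Loan 1 by $129,281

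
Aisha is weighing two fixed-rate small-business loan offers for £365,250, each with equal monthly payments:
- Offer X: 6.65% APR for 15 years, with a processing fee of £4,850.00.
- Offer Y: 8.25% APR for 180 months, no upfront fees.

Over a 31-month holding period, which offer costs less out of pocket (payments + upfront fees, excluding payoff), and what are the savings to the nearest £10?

Offer X: at 6.65% the monthly rate is 0.0055417, so the payment is 365,250 × 0.0055417 / (1 − 1.0055417^−180) = £3,211.92.
Offer Y: monthly rate = 8.25%/12 = 0.0068750; payment = 365,250 × 0.0068750 / (1 − (1+0.0068750)^−180) = £3,543.44.
Over 31 months: Offer X costs 31 × £3,211.92 + £4,850.00 = £104,419.52; Offer Y costs 31 × £3,543.44 = £109,846.64.
Offer X is cheaper by £109,846.64 − £104,419.52 = £5,427.12.

Offer X by £5,430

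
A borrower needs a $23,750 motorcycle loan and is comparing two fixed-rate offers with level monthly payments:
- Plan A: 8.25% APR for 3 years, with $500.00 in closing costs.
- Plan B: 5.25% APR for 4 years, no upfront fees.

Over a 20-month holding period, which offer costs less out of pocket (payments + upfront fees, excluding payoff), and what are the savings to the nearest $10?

Plan A: at 8.25% the monthly rate is 0.0068750, so the payment is 23,750 × 0.0068750 / (1 − 1.0068750^−36) = $746.98.
Plan B: at 5.25% the monthly rate is 0.0043750, so the payment is 23,750 × 0.0043750 / (1 − 1.0043750^−48) = $549.64.
Over 20 months: Plan A costs 20 × $746.98 + $500.00 = $15,439.60; Plan B costs 20 × $549.64 = $10,992.80.
Plan B is cheaper by $15,439.60 − $10,992.80 = $4,446.80.

Plan B by $4,450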